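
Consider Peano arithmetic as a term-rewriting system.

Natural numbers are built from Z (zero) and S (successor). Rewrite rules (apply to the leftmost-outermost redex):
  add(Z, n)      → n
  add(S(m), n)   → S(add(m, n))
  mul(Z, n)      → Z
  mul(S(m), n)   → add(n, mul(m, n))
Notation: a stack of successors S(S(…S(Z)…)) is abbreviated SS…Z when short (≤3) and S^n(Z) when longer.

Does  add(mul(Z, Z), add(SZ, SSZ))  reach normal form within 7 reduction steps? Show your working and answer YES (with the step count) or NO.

Answer: YES — reaches normal form SSSZ in 4 ≤ 7 steps

Working:
  start: add(mul(Z, Z), add(SZ, SSZ))
  →1  add(Z, add(SZ, SSZ))
  →2  add(SZ, SSZ)
  →3  S(add(Z, SSZ))
  →4  SSSZ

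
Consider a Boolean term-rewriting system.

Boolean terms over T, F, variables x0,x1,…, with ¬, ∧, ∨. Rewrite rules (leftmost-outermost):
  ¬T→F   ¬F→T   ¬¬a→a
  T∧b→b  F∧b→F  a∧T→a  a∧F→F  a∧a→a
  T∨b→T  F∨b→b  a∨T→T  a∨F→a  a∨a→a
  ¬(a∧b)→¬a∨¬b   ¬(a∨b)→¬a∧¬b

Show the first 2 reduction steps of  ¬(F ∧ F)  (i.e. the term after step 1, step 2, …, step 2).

Answer: after 2 steps: ¬F

Working:
  start: ¬(F ∧ F)
  [1] ¬F ∨ ¬F
  [2] ¬F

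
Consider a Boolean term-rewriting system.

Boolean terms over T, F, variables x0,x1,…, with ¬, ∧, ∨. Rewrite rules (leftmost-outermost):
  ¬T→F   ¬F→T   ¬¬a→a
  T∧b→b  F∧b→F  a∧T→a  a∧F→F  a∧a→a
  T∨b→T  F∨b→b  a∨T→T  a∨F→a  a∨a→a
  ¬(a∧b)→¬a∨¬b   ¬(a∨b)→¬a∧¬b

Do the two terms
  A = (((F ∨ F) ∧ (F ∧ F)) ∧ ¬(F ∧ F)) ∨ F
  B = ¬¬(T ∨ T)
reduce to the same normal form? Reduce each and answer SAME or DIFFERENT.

Answer: DIFFERENT — A ⇓ F, B ⇓ T

Reduction:
Term A:
  start: (((F ∨ F) ∧ (F ∧ F)) ∧ ¬(F ∧ F)) ∨ F
  step 1: ((F ∨ F) ∧ (F ∧ F)) ∧ ¬(F ∧ F)
  step 2: (F ∧ (F ∧ F)) ∧ ¬(F ∧ F)
  step 3: F ∧ ¬(F ∧ F)
  step 4: F

Term B:
  start: ¬¬(T ∨ T)
  step 1: T ∨ T
  step 2: T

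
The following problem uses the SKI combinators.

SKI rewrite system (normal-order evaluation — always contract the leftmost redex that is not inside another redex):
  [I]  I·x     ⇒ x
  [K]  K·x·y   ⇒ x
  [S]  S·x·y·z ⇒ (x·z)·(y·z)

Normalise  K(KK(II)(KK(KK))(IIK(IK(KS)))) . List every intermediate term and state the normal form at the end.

  start: K(KK(II)(KK(KK))(IIK(IK(KS))))
  →1  K(K(KK(KK))(IIK(IK(KS))))
  →2  K(KK(KK))
  →3  KK

Answer: normal form = KK  (in 3 steps)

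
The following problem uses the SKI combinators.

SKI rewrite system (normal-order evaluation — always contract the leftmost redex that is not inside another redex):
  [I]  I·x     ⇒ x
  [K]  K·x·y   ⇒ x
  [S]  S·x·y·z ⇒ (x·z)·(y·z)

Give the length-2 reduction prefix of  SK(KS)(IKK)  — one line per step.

Answer: after 2 steps: IKK

Derivation:
  start: SK(KS)(IKK)
  step 1: K(IKK)(KS(IKK))
  step 2: IKK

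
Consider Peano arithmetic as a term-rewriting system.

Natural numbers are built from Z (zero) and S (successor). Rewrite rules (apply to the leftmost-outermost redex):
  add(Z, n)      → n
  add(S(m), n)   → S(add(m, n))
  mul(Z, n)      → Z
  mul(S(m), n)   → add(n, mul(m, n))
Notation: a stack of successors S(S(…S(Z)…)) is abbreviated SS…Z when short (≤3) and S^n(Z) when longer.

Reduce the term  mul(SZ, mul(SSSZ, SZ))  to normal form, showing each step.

  start: mul(SZ, mul(SSSZ, SZ))
  →1  add(mul(SSSZ, SZ), mul(Z, mul(SSSZ, SZ)))
  →2  add(add(SZ, mul(SSZ, SZ)), mul(Z, mul(SSSZ, SZ)))
  →3  add(S(add(Z, mul(SSZ, SZ))), mul(Z, mul(SSSZ, SZ)))
  →4  S(add(add(Z, mul(SSZ, SZ)), mul(Z, mul(SSSZ, SZ))))
  →5  S(add(mul(SSZ, SZ), mul(Z, mul(SSSZ, SZ))))
  →6  S(add(add(SZ, mul(SZ, SZ)), mul(Z, mul(SSSZ, SZ))))
  →7  S(add(S(add(Z, mul(SZ, SZ))), mul(Z, mul(SSSZ, SZ))))
  →8  S(S(add(add(Z, mul(SZ, SZ)), mul(Z, mul(SSSZ, SZ)))))
  →9  S(S(add(mul(SZ, SZ), mul(Z, mul(SSSZ, SZ)))))
  →10  S(S(add(add(SZ, mul(Z, SZ)), mul(Z, mul(SSSZ, SZ)))))
  →11  S(S(add(S(add(Z, mul(Z, SZ))), mul(Z, mul(SSSZ, SZ)))))
  →12  S(S(S(add(add(Z, mul(Z, SZ)), mul(Z, mul(SSSZ, SZ))))))
  →13  S(S(S(add(mul(Z, SZ), mul(Z, mul(SSSZ, SZ))))))
  →14  S(S(S(add(Z, mul(Z, mul(SSSZ, SZ))))))
  →15  S(S(S(mul(Z, mul(SSSZ, SZ)))))
  →16  SSSZ

Answer: normal form = SSSZ  (in 16 steps)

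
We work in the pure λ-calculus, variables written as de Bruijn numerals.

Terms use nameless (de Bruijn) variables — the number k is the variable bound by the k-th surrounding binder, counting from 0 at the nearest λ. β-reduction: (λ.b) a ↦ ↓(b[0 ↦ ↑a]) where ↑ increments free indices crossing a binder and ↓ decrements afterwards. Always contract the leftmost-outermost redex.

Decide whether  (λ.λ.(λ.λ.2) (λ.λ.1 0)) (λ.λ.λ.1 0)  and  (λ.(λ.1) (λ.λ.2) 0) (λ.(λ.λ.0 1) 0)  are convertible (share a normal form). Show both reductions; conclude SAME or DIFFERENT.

Answer: DIFFERENT — A ⇓ λ.λ.1, B ⇓ λ.0 (λ.λ.0 1)

Reduction:
Term A:
  start: (λ.λ.(λ.λ.2) (λ.λ.1 0)) (λ.λ.λ.1 0)
  [1] λ.(λ.λ.2) (λ.λ.1 0)
  [2] λ.λ.1

Term B:
  start: (λ.(λ.1) (λ.λ.2) 0) (λ.(λ.λ.0 1) 0)
  [1] (λ.λ.(λ.λ.0 1) 0) (λ.λ.λ.(λ.λ.0 1) 0) (λ.(λ.λ.0 1) 0)
  [2] (λ.(λ.λ.0 1) 0) (λ.(λ.λ.0 1) 0)
  [3] (λ.λ.0 1) (λ.(λ.λ.0 1) 0)
  [4] λ.0 (λ.(λ.λ.0 1) 0)
  [5] λ.0 (λ.λ.0 1)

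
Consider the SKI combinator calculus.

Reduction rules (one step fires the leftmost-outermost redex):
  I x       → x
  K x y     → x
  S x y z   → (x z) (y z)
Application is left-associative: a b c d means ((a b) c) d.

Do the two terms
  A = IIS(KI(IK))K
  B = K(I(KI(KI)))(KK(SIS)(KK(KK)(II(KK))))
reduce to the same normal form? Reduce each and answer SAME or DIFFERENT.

Term A:
  start: IIS(KI(IK))K
  [1] IS(KI(IK))K
  [2] S(KI(IK))K
  [3] SIK

Term B:
  start: K(I(KI(KI)))(KK(SIS)(KK(KK)(II(KK))))
  [1] I(KI(KI))
  [2] KI(KI)
  [3] I

Answer: DIFFERENT — A ⇓ SIK, B ⇓ I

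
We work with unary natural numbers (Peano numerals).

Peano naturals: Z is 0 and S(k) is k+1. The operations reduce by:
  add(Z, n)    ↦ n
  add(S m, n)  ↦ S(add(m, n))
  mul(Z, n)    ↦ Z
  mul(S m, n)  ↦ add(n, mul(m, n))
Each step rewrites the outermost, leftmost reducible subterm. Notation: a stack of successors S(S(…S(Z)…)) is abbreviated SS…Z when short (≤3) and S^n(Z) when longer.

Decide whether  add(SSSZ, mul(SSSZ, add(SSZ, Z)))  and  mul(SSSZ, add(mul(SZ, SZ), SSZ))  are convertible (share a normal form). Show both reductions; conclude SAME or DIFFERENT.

Answer: SAME — A ⇓ S^9(Z), B ⇓ S^9(Z)

Working:
Term A:
  start: add(SSSZ, mul(SSSZ, add(SSZ, Z)))
  [1] S(add(SSZ, mul(SSSZ, add(SSZ, Z))))
  [2] S(S(add(SZ, mul(SSSZ, add(SSZ, Z)))))
  [3] S(S(S(add(Z, mul(SSSZ, add(SSZ, Z))))))
  [4] S(S(S(mul(SSSZ, add(SSZ, Z)))))
  [5] S(S(S(add(add(SSZ, Z), mul(SSZ, add(SSZ, Z))))))
  [6] S(S(S(add(S(add(SZ, Z)), mul(SSZ, add(SSZ, Z))))))
  [7] S(S(S(S(add(add(SZ, Z), mul(SSZ, add(SSZ, Z)))))))
  [8] S(S(S(S(add(S(add(Z, Z)), mul(SSZ, add(SSZ, Z)))))))
  [9] S(S(S(S(S(add(add(Z, Z), mul(SSZ, add(SSZ, Z))))))))
  [10] S(S(S(S(S(add(Z, mul(SSZ, add(SSZ, Z))))))))
  [11] S(S(S(S(S(mul(SSZ, add(SSZ, Z)))))))
  [12] S(S(S(S(S(add(add(SSZ, Z), mul(SZ, add(SSZ, Z))))))))
  [13] S(S(S(S(S(add(S(add(SZ, Z)), mul(SZ, add(SSZ, Z))))))))
  [14] S(S(S(S(S(S(add(add(SZ, Z), mul(SZ, add(SSZ, Z)))))))))
  [15] S(S(S(S(S(S(add(S(add(Z, Z)), mul(SZ, add(SSZ, Z)))))))))
  [16] S(S(S(S(S(S(S(add(add(Z, Z), mul(SZ, add(SSZ, Z))))))))))
  [17] S(S(S(S(S(S(S(add(Z, mul(SZ, add(SSZ, Z))))))))))
  [18] S(S(S(S(S(S(S(mul(SZ, add(SSZ, Z)))))))))
  [19] S(S(S(S(S(S(S(add(add(SSZ, Z), mul(Z, add(SSZ, Z))))))))))
  [20] S(S(S(S(S(S(S(add(S(add(SZ, Z)), mul(Z, add(SSZ, Z))))))))))
  [21] S(S(S(S(S(S(S(S(add(add(SZ, Z), mul(Z, add(SSZ, Z)))))))))))
  [22] S(S(S(S(S(S(S(S(add(S(add(Z, Z)), mul(Z, add(SSZ, Z)))))))))))
  [23] S(S(S(S(S(S(S(S(S(add(add(Z, Z), mul(Z, add(SSZ, Z))))))))))))
  [24] S(S(S(S(S(S(S(S(S(add(Z, mul(Z, add(SSZ, Z))))))))))))
  [25] S(S(S(S(S(S(S(S(S(mul(Z, add(SSZ, Z)))))))))))
  [26] S^9(Z)

Term B:
  start: mul(SSSZ, add(mul(SZ, SZ), SSZ))
  [1] add(add(mul(SZ, SZ), SSZ), mul(SSZ, add(mul(SZ, SZ), SSZ)))
  [2] add(add(add(SZ, mul(Z, SZ)), SSZ), mul(SSZ, add(mul(SZ, SZ), SSZ)))
  [3] add(add(S(add(Z, mul(Z, SZ))), SSZ), mul(SSZ, add(mul(SZ, SZ), SSZ)))
  [4] add(S(add(add(Z, mul(Z, SZ)), SSZ)), mul(SSZ, add(mul(SZ, SZ), SSZ)))
  [5] S(add(add(add(Z, mul(Z, SZ)), SSZ), mul(SSZ, add(mul(SZ, SZ), SSZ))))
  [6] S(add(add(mul(Z, SZ), SSZ), mul(SSZ, add(mul(SZ, SZ), SSZ))))
  [7] S(add(add(Z, SSZ), mul(SSZ, add(mul(SZ, SZ), SSZ))))
  [8] S(add(SSZ, mul(SSZ, add(mul(SZ, SZ), SSZ))))
  [9] S(S(add(SZ, mul(SSZ, add(mul(SZ, SZ), SSZ)))))
  [10] S(S(S(add(Z, mul(SSZ, add(mul(SZ, SZ), SSZ))))))
  [11] S(S(S(mul(SSZ, add(mul(SZ, SZ), SSZ)))))
  [12] S(S(S(add(add(mul(SZ, SZ), SSZ), mul(SZ, add(mul(SZ, SZ), SSZ))))))
  [13] S(S(S(add(add(add(SZ, mul(Z, SZ)), SSZ), mul(SZ, add(mul(SZ, SZ), SSZ))))))
  [14] S(S(S(add(add(S(add(Z, mul(Z, SZ))), SSZ), mul(SZ, add(mul(SZ, SZ), SSZ))))))
  [15] S(S(S(add(S(add(add(Z, mul(Z, SZ)), SSZ)), mul(SZ, add(mul(SZ, SZ), SSZ))))))
  [16] S(S(S(S(add(add(add(Z, mul(Z, SZ)), SSZ), mul(SZ, add(mul(SZ, SZ), SSZ)))))))
  [17] S(S(S(S(add(add(mul(Z, SZ), SSZ), mul(SZ, add(mul(SZ, SZ), SSZ)))))))
  [18] S(S(S(S(add(add(Z, SSZ), mul(SZ, add(mul(SZ, SZ), SSZ)))))))
  [19] S(S(S(S(add(SSZ, mul(SZ, add(mul(SZ, SZ), SSZ)))))))
  [20] S(S(S(S(S(add(SZ, mul(SZ, add(mul(SZ, SZ), SSZ))))))))
  [21] S(S(S(S(S(S(add(Z, mul(SZ, add(mul(SZ, SZ), SSZ)))))))))
  [22] S(S(S(S(S(S(mul(SZ, add(mul(SZ, SZ), SSZ))))))))
  [23] S(S(S(S(S(S(add(add(mul(SZ, SZ), SSZ), mul(Z, add(mul(SZ, SZ), SSZ)))))))))
  [24] S(S(S(S(S(S(add(add(add(SZ, mul(Z, SZ)), SSZ), mul(Z, add(mul(SZ, SZ), SSZ)))))))))
  [25] S(S(S(S(S(S(add(add(S(add(Z, mul(Z, SZ))), SSZ), mul(Z, add(mul(SZ, SZ), SSZ)))))))))
  [26] S(S(S(S(S(S(add(S(add(add(Z, mul(Z, SZ)), SSZ)), mul(Z, add(mul(SZ, SZ), SSZ)))))))))
  [27] S(S(S(S(S(S(S(add(add(add(Z, mul(Z, SZ)), SSZ), mul(Z, add(mul(SZ, SZ), SSZ))))))))))
  [28] S(S(S(S(S(S(S(add(add(mul(Z, SZ), SSZ), mul(Z, add(mul(SZ, SZ), SSZ))))))))))
  [29] S(S(S(S(S(S(S(add(add(Z, SSZ), mul(Z, add(mul(SZ, SZ), SSZ))))))))))
  [30] S(S(S(S(S(S(S(add(SSZ, mul(Z, add(mul(SZ, SZ), SSZ))))))))))
  [31] S(S(S(S(S(S(S(S(add(SZ, mul(Z, add(mul(SZ, SZ), SSZ)))))))))))
  [32] S(S(S(S(S(S(S(S(S(add(Z, mul(Z, add(mul(SZ, SZ), SSZ))))))))))))
  [33] S(S(S(S(S(S(S(S(S(mul(Z, add(mul(SZ, SZ), SSZ)))))))))))
  [34] S^9(Z)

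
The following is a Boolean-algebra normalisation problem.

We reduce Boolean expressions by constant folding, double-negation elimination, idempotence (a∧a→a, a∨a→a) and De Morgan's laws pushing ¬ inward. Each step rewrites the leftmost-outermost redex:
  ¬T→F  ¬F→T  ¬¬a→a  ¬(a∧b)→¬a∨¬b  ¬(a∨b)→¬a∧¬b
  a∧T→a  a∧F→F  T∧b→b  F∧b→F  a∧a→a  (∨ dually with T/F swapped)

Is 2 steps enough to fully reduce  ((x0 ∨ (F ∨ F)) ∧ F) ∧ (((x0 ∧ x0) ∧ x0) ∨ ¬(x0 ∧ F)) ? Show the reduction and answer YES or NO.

Answer: YES — reaches normal form F in 2 ≤ 2 steps

Reduction:
  start: ((x0 ∨ (F ∨ F)) ∧ F) ∧ (((x0 ∧ x0) ∧ x0) ∨ ¬(x0 ∧ F))
  [1] F ∧ (((x0 ∧ x0) ∧ x0) ∨ ¬(x0 ∧ F))
  [2] F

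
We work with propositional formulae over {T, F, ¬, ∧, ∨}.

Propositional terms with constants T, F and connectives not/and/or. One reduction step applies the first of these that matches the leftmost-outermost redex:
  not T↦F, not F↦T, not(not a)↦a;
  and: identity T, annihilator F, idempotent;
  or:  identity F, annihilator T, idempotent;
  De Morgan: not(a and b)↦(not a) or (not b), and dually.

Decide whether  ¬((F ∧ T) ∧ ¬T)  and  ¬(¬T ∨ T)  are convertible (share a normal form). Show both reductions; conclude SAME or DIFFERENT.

Answer: DIFFERENT — A ⇓ T, B ⇓ F

Reduction:
Term A:
  start: ¬((F ∧ T) ∧ ¬T)
  →1  ¬(F ∧ T) ∨ ¬¬T
  →2  (¬F ∨ ¬T) ∨ ¬¬T
  →3  (T ∨ ¬T) ∨ ¬¬T
  →4  T ∨ ¬¬T
  →5  T

Term B:
  start: ¬(¬T ∨ T)
  →1  ¬¬T ∧ ¬T
  →2  T ∧ ¬T
  →3  ¬T
  →4  F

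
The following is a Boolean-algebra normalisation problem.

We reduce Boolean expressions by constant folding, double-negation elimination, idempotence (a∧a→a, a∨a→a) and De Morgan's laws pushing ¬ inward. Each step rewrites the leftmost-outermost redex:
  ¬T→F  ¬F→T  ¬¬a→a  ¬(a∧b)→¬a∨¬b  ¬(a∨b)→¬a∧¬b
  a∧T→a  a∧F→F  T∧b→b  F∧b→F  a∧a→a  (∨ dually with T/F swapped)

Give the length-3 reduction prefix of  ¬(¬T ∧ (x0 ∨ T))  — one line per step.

Answer: after 3 steps: T

Derivation:
  start: ¬(¬T ∧ (x0 ∨ T))
  step 1: ¬¬T ∨ ¬(x0 ∨ T)
  step 2: T ∨ ¬(x0 ∨ T)
  step 3: T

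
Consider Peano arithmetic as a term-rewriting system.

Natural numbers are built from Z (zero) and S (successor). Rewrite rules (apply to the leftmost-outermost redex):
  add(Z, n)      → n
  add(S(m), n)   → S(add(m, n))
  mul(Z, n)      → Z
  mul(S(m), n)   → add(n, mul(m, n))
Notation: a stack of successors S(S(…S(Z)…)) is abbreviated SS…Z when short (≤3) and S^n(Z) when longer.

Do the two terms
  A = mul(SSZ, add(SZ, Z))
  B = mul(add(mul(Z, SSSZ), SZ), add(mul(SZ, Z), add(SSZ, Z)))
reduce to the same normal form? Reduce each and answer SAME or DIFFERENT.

Answer: SAME — A ⇓ SSZ, B ⇓ SSZ

Working:
Term A:
  start: mul(SSZ, add(SZ, Z))
  →1  add(add(SZ, Z), mul(SZ, add(SZ, Z)))
  →2  add(S(add(Z, Z)), mul(SZ, add(SZ, Z)))
  →3  S(add(add(Z, Z), mul(SZ, add(SZ, Z))))
  →4  S(add(Z, mul(SZ, add(SZ, Z))))
  →5  S(mul(SZ, add(SZ, Z)))
  →6  S(add(add(SZ, Z), mul(Z, add(SZ, Z))))
  →7  S(add(S(add(Z, Z)), mul(Z, add(SZ, Z))))
  →8  S(S(add(add(Z, Z), mul(Z, add(SZ, Z)))))
  →9  S(S(add(Z, mul(Z, add(SZ, Z)))))
  →10  S(S(mul(Z, add(SZ, Z))))
  →11  SSZ

Term B:
  start: mul(add(mul(Z, SSSZ), SZ), add(mul(SZ, Z), add(SSZ, Z)))
  →1  mul(add(Z, SZ), add(mul(SZ, Z), add(SSZ, Z)))
  →2  mul(SZ, add(mul(SZ, Z), add(SSZ, Z)))
  →3  add(add(mul(SZ, Z), add(SSZ, Z)), mul(Z, add(mul(SZ, Z), add(SSZ, Z))))
  →4  add(add(add(Z, mul(Z, Z)), add(SSZ, Z)), mul(Z, add(mul(SZ, Z), add(SSZ, Z))))
  →5  add(add(mul(Z, Z), add(SSZ, Z)), mul(Z, add(mul(SZ, Z), add(SSZ, Z))))
  →6  add(add(Z, add(SSZ, Z)), mul(Z, add(mul(SZ, Z), add(SSZ, Z))))
  →7  add(add(SSZ, Z), mul(Z, add(mul(SZ, Z), add(SSZ, Z))))
  →8  add(S(add(SZ, Z)), mul(Z, add(mul(SZ, Z), add(SSZ, Z))))
  →9  S(add(add(SZ, Z), mul(Z, add(mul(SZ, Z), add(SSZ, Z)))))
  →10  S(add(S(add(Z, Z)), mul(Z, add(mul(SZ, Z), add(SSZ, Z)))))
  →11  S(S(add(add(Z, Z), mul(Z, add(mul(SZ, Z), add(SSZ, Z))))))
  →12  S(S(add(Z, mul(Z, add(mul(SZ, Z), add(SSZ, Z))))))
  →13  S(S(mul(Z, add(mul(SZ, Z), add(SSZ, Z)))))
  →14  SSZ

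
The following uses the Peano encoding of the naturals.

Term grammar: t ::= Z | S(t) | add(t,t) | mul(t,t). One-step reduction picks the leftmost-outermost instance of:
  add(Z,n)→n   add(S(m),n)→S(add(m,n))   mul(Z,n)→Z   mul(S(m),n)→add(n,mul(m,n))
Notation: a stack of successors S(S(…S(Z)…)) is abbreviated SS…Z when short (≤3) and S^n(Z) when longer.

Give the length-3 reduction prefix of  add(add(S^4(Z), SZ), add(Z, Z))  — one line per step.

Answer: after 3 steps: S(add(S(add(SSZ, SZ)), add(Z, Z)))

Reduction:
  start: add(add(S^4(Z), SZ), add(Z, Z))
  [1] add(S(add(SSSZ, SZ)), add(Z, Z))
  [2] S(add(add(SSSZ, SZ), add(Z, Z)))
  [3] S(add(S(add(SSZ, SZ)), add(Z, Z)))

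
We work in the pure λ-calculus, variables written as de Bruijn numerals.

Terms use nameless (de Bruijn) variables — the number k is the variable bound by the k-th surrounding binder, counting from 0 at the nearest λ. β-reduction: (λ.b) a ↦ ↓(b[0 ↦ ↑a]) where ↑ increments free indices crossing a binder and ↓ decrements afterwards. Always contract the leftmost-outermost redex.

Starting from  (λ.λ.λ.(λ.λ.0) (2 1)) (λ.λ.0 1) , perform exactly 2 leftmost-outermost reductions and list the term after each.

Answer: after 2 steps: λ.λ.λ.0

Derivation:
  start: (λ.λ.λ.(λ.λ.0) (2 1)) (λ.λ.0 1)
  step 1: λ.λ.(λ.λ.0) ((λ.λ.0 1) 1)
  step 2: λ.λ.λ.0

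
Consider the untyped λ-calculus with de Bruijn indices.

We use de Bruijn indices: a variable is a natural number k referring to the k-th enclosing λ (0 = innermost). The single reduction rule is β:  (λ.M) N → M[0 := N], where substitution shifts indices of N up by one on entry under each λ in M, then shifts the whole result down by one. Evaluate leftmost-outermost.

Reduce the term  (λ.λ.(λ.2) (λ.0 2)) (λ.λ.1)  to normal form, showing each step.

Answer: normal form = λ.λ.λ.1  (in 2 steps)

Reduction:
  start: (λ.λ.(λ.2) (λ.0 2)) (λ.λ.1)
  step 1: λ.(λ.λ.λ.1) (λ.0 (λ.λ.1))
  step 2: λ.λ.λ.1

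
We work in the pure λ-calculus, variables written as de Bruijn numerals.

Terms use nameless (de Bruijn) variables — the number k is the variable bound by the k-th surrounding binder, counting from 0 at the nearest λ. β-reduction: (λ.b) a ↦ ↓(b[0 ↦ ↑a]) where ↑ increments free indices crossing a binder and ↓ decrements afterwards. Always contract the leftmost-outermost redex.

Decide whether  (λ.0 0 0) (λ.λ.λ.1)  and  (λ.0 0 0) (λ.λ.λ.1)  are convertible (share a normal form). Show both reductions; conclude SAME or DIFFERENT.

Answer: SAME — A ⇓ λ.λ.λ.λ.1, B ⇓ λ.λ.λ.λ.1

Reduction:
Term A:
  start: (λ.0 0 0) (λ.λ.λ.1)
  →1  (λ.λ.λ.1) (λ.λ.λ.1) (λ.λ.λ.1)
  →2  (λ.λ.1) (λ.λ.λ.1)
  →3  λ.λ.λ.λ.1

Term B:
  start: (λ.0 0 0) (λ.λ.λ.1)
  →1  (λ.λ.λ.1) (λ.λ.λ.1) (λ.λ.λ.1)
  →2  (λ.λ.1) (λ.λ.λ.1)
  →3  λ.λ.λ.λ.1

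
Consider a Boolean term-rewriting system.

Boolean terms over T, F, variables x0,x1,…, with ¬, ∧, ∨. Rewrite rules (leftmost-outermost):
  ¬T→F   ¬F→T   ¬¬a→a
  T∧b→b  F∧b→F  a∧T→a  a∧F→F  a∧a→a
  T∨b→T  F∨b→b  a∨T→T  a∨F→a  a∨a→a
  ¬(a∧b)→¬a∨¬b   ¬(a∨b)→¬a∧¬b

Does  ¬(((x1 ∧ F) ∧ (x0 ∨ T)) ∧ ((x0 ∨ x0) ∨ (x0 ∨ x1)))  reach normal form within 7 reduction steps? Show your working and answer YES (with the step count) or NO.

  start: ¬(((x1 ∧ F) ∧ (x0 ∨ T)) ∧ ((x0 ∨ x0) ∨ (x0 ∨ x1)))
  [1] ¬((x1 ∧ F) ∧ (x0 ∨ T)) ∨ ¬((x0 ∨ x0) ∨ (x0 ∨ x1))
  [2] (¬(x1 ∧ F) ∨ ¬(x0 ∨ T)) ∨ ¬((x0 ∨ x0) ∨ (x0 ∨ x1))
  [3] ((¬x1 ∨ ¬F) ∨ ¬(x0 ∨ T)) ∨ ¬((x0 ∨ x0) ∨ (x0 ∨ x1))
  [4] ((¬x1 ∨ T) ∨ ¬(x0 ∨ T)) ∨ ¬((x0 ∨ x0) ∨ (x0 ∨ x1))
  [5] (T ∨ ¬(x0 ∨ T)) ∨ ¬((x0 ∨ x0) ∨ (x0 ∨ x1))
  [6] T ∨ ¬((x0 ∨ x0) ∨ (x0 ∨ x1))
  [7] T

Answer: YES — reaches normal form T in 7 ≤ 7 steps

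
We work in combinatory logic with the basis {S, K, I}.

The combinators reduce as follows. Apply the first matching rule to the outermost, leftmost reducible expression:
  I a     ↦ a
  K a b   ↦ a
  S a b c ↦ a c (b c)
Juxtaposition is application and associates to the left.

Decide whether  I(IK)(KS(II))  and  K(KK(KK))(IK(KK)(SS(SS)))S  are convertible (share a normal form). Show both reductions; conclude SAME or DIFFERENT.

Term A:
  start: I(IK)(KS(II))
  [1] IK(KS(II))
  [2] K(KS(II))
  [3] KS

Term B:
  start: K(KK(KK))(IK(KK)(SS(SS)))S
  [1] KK(KK)S
  [2] KS

Answer: SAME — A ⇓ KS, B ⇓ KS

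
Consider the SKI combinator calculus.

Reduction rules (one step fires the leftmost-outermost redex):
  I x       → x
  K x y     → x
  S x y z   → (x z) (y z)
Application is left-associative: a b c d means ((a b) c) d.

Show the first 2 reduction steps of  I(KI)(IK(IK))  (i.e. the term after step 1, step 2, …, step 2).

  start: I(KI)(IK(IK))
  step 1: KI(IK(IK))
  step 2: I

Answer: after 2 steps: I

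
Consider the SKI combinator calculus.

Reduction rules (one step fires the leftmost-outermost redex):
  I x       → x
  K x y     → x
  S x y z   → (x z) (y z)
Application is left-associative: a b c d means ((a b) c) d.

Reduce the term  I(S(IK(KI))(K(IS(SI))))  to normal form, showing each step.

  start: I(S(IK(KI))(K(IS(SI))))
  →1  S(IK(KI))(K(IS(SI)))
  →2  S(K(KI))(K(IS(SI)))
  →3  S(K(KI))(K(S(SI)))

Answer: normal form = S(K(KI))(K(S(SI)))  (in 3 steps)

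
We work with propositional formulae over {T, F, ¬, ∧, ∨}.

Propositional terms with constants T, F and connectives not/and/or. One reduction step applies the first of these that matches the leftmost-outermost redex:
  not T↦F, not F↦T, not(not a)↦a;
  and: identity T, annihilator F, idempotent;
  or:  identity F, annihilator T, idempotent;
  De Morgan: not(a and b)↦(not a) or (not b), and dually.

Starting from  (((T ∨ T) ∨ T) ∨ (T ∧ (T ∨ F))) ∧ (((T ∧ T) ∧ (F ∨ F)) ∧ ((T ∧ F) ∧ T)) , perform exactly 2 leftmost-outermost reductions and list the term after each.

  start: (((T ∨ T) ∨ T) ∨ (T ∧ (T ∨ F))) ∧ (((T ∧ T) ∧ (F ∨ F)) ∧ ((T ∧ F) ∧ T))
  →1  (T ∨ (T ∧ (T ∨ F))) ∧ (((T ∧ T) ∧ (F ∨ F)) ∧ ((T ∧ F) ∧ T))
  →2  T ∧ (((T ∧ T) ∧ (F ∨ F)) ∧ ((T ∧ F) ∧ T))

Answer: after 2 steps: T ∧ (((T ∧ T) ∧ (F ∨ F)) ∧ ((T ∧ F) ∧ T))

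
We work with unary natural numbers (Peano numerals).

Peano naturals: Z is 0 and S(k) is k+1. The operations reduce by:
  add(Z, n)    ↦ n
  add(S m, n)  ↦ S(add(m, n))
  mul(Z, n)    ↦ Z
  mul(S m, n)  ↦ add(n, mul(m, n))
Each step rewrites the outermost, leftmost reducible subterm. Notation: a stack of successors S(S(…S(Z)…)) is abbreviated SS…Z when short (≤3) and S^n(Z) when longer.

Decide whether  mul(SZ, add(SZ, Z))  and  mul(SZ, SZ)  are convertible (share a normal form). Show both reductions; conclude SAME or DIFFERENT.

Term A:
  start: mul(SZ, add(SZ, Z))
  step 1: add(add(SZ, Z), mul(Z, add(SZ, Z)))
  step 2: add(S(add(Z, Z)), mul(Z, add(SZ, Z)))
  step 3: S(add(add(Z, Z), mul(Z, add(SZ, Z))))
  step 4: S(add(Z, mul(Z, add(SZ, Z))))
  step 5: S(mul(Z, add(SZ, Z)))
  step 6: SZ

Term B:
  start: mul(SZ, SZ)
  step 1: add(SZ, mul(Z, SZ))
  step 2: S(add(Z, mul(Z, SZ)))
  step 3: S(mul(Z, SZ))
  step 4: SZ

Answer: SAME — A ⇓ SZ, B ⇓ SZ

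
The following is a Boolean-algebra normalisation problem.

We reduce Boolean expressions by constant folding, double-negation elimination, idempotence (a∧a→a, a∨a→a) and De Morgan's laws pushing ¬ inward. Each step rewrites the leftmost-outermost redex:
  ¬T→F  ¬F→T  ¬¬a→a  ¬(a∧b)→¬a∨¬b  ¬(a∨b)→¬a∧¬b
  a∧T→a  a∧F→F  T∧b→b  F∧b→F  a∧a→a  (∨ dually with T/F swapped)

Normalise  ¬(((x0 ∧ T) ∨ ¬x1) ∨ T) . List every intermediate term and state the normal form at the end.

Answer: normal form = F  (in 8 steps)

Reduction:
  start: ¬(((x0 ∧ T) ∨ ¬x1) ∨ T)
  step 1: ¬((x0 ∧ T) ∨ ¬x1) ∧ ¬T
  step 2: (¬(x0 ∧ T) ∧ ¬¬x1) ∧ ¬T
  step 3: ((¬x0 ∨ ¬T) ∧ ¬¬x1) ∧ ¬T
  step 4: ((¬x0 ∨ F) ∧ ¬¬x1) ∧ ¬T
  step 5: (¬x0 ∧ ¬¬x1) ∧ ¬T
  step 6: (¬x0 ∧ x1) ∧ ¬T
  step 7: (¬x0 ∧ x1) ∧ F
  step 8: F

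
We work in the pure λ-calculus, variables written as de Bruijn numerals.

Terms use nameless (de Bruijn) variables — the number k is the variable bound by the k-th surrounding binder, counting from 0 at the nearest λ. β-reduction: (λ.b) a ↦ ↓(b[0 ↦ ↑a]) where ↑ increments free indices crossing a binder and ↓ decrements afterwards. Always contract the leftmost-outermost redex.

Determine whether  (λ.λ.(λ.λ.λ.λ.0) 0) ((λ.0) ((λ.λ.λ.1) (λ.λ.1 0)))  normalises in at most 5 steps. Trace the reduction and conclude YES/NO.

  start: (λ.λ.(λ.λ.λ.λ.0) 0) ((λ.0) ((λ.λ.λ.1) (λ.λ.1 0)))
  [1] λ.(λ.λ.λ.λ.0) 0
  [2] λ.λ.λ.λ.0

Answer: YES — reaches normal form λ.λ.λ.λ.0 in 2 ≤ 5 steps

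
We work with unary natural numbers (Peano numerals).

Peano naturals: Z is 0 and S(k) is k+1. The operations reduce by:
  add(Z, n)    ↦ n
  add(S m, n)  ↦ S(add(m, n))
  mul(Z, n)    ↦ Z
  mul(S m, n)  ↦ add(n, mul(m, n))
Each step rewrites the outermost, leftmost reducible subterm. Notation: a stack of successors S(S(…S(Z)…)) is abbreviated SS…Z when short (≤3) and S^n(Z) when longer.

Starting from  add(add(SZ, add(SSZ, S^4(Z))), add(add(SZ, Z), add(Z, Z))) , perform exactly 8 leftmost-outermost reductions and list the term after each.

Answer: after 8 steps: S(S(S(add(S^4(Z), add(add(SZ, Z), add(Z, Z))))))

Derivation:
  start: add(add(SZ, add(SSZ, S^4(Z))), add(add(SZ, Z), add(Z, Z)))
  [1] add(S(add(Z, add(SSZ, S^4(Z)))), add(add(SZ, Z), add(Z, Z)))
  [2] S(add(add(Z, add(SSZ, S^4(Z))), add(add(SZ, Z), add(Z, Z))))
  [3] S(add(add(SSZ, S^4(Z)), add(add(SZ, Z), add(Z, Z))))
  [4] S(add(S(add(SZ, S^4(Z))), add(add(SZ, Z), add(Z, Z))))
  [5] S(S(add(add(SZ, S^4(Z)), add(add(SZ, Z), add(Z, Z)))))
  [6] S(S(add(S(add(Z, S^4(Z))), add(add(SZ, Z), add(Z, Z)))))
  [7] S(S(S(add(add(Z, S^4(Z)), add(add(SZ, Z), add(Z, Z))))))
  [8] S(S(S(add(S^4(Z), add(add(SZ, Z), add(Z, Z))))))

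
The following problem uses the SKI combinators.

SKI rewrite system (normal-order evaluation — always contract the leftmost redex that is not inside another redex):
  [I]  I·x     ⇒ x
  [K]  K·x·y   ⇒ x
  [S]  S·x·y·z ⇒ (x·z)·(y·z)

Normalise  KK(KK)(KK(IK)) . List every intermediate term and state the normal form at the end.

Answer: normal form = KK  (in 2 steps)

Reduction:
  start: KK(KK)(KK(IK))
  [1] K(KK(IK))
  [2] KK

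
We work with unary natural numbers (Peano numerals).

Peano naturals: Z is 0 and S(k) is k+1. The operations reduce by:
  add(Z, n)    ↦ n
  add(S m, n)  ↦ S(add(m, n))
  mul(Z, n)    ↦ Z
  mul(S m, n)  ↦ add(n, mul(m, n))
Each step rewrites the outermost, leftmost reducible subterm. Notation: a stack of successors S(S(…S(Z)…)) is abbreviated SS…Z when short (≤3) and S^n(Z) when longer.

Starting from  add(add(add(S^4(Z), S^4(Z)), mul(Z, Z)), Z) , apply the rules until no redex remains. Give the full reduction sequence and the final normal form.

Answer: normal form = S^8(Z)  (in 24 steps)

Working:
  start: add(add(add(S^4(Z), S^4(Z)), mul(Z, Z)), Z)
  →1  add(add(S(add(SSSZ, S^4(Z))), mul(Z, Z)), Z)
  →2  add(S(add(add(SSSZ, S^4(Z)), mul(Z, Z))), Z)
  →3  S(add(add(add(SSSZ, S^4(Z)), mul(Z, Z)), Z))
  →4  S(add(add(S(add(SSZ, S^4(Z))), mul(Z, Z)), Z))
  →5  S(add(S(add(add(SSZ, S^4(Z)), mul(Z, Z))), Z))
  →6  S(S(add(add(add(SSZ, S^4(Z)), mul(Z, Z)), Z)))
  →7  S(S(add(add(S(add(SZ, S^4(Z))), mul(Z, Z)), Z)))
  →8  S(S(add(S(add(add(SZ, S^4(Z)), mul(Z, Z))), Z)))
  →9  S(S(S(add(add(add(SZ, S^4(Z)), mul(Z, Z)), Z))))
  →10  S(S(S(add(add(S(add(Z, S^4(Z))), mul(Z, Z)), Z))))
  →11  S(S(S(add(S(add(add(Z, S^4(Z)), mul(Z, Z))), Z))))
  →12  S(S(S(S(add(add(add(Z, S^4(Z)), mul(Z, Z)), Z)))))
  →13  S(S(S(S(add(add(S^4(Z), mul(Z, Z)), Z)))))
  →14  S(S(S(S(add(S(add(SSSZ, mul(Z, Z))), Z)))))
  →15  S(S(S(S(S(add(add(SSSZ, mul(Z, Z)), Z))))))
  →16  S(S(S(S(S(add(S(add(SSZ, mul(Z, Z))), Z))))))
  →17  S(S(S(S(S(S(add(add(SSZ, mul(Z, Z)), Z)))))))
  →18  S(S(S(S(S(S(add(S(add(SZ, mul(Z, Z))), Z)))))))
  →19  S(S(S(S(S(S(S(add(add(SZ, mul(Z, Z)), Z))))))))
  →20  S(S(S(S(S(S(S(add(S(add(Z, mul(Z, Z))), Z))))))))
  →21  S(S(S(S(S(S(S(S(add(add(Z, mul(Z, Z)), Z)))))))))
  →22  S(S(S(S(S(S(S(S(add(mul(Z, Z), Z)))))))))
  →23  S(S(S(S(S(S(S(S(add(Z, Z)))))))))
  →24  S^8(Z)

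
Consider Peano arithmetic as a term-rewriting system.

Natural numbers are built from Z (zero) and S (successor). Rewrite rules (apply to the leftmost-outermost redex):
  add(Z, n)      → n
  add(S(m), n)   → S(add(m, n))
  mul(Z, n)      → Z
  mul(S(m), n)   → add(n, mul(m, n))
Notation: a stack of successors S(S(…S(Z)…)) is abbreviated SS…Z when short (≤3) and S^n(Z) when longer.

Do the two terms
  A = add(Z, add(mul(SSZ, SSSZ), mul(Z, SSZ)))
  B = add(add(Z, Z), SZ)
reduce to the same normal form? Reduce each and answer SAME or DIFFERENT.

Answer: DIFFERENT — A ⇓ S^6(Z), B ⇓ SZ

Reduction:
Term A:
  start: add(Z, add(mul(SSZ, SSSZ), mul(Z, SSZ)))
  →1  add(mul(SSZ, SSSZ), mul(Z, SSZ))
  →2  add(add(SSSZ, mul(SZ, SSSZ)), mul(Z, SSZ))
  →3  add(S(add(SSZ, mul(SZ, SSSZ))), mul(Z, SSZ))
  →4  S(add(add(SSZ, mul(SZ, SSSZ)), mul(Z, SSZ)))
  →5  S(add(S(add(SZ, mul(SZ, SSSZ))), mul(Z, SSZ)))
  →6  S(S(add(add(SZ, mul(SZ, SSSZ)), mul(Z, SSZ))))
  →7  S(S(add(S(add(Z, mul(SZ, SSSZ))), mul(Z, SSZ))))
  →8  S(S(S(add(add(Z, mul(SZ, SSSZ)), mul(Z, SSZ)))))
  →9  S(S(S(add(mul(SZ, SSSZ), mul(Z, SSZ)))))
  →10  S(S(S(add(add(SSSZ, mul(Z, SSSZ)), mul(Z, SSZ)))))
  →11  S(S(S(add(S(add(SSZ, mul(Z, SSSZ))), mul(Z, SSZ)))))
  →12  S(S(S(S(add(add(SSZ, mul(Z, SSSZ)), mul(Z, SSZ))))))
  →13  S(S(S(S(add(S(add(SZ, mul(Z, SSSZ))), mul(Z, SSZ))))))
  →14  S(S(S(S(S(add(add(SZ, mul(Z, SSSZ)), mul(Z, SSZ)))))))
  →15  S(S(S(S(S(add(S(add(Z, mul(Z, SSSZ))), mul(Z, SSZ)))))))
  →16  S(S(S(S(S(S(add(add(Z, mul(Z, SSSZ)), mul(Z, SSZ))))))))
  →17  S(S(S(S(S(S(add(mul(Z, SSSZ), mul(Z, SSZ))))))))
  →18  S(S(S(S(S(S(add(Z, mul(Z, SSZ))))))))
  →19  S(S(S(S(S(S(mul(Z, SSZ)))))))
  →20  S^6(Z)

Term B:
  start: add(add(Z, Z), SZ)
  →1  add(Z, SZ)
  →2  SZ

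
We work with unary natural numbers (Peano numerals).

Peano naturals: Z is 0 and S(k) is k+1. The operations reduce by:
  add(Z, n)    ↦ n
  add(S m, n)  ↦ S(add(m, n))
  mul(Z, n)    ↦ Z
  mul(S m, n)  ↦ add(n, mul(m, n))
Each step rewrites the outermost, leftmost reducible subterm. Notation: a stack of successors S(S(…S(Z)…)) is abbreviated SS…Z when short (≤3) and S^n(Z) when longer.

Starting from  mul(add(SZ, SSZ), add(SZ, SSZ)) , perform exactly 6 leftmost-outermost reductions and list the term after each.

Answer: after 6 steps: S(S(add(SZ, mul(add(Z, SSZ), add(SZ, SSZ)))))

Reduction:
  start: mul(add(SZ, SSZ), add(SZ, SSZ))
  step 1: mul(S(add(Z, SSZ)), add(SZ, SSZ))
  step 2: add(add(SZ, SSZ), mul(add(Z, SSZ), add(SZ, SSZ)))
  step 3: add(S(add(Z, SSZ)), mul(add(Z, SSZ), add(SZ, SSZ)))
  step 4: S(add(add(Z, SSZ), mul(add(Z, SSZ), add(SZ, SSZ))))
  step 5: S(add(SSZ, mul(add(Z, SSZ), add(SZ, SSZ))))
  step 6: S(S(add(SZ, mul(add(Z, SSZ), add(SZ, SSZ)))))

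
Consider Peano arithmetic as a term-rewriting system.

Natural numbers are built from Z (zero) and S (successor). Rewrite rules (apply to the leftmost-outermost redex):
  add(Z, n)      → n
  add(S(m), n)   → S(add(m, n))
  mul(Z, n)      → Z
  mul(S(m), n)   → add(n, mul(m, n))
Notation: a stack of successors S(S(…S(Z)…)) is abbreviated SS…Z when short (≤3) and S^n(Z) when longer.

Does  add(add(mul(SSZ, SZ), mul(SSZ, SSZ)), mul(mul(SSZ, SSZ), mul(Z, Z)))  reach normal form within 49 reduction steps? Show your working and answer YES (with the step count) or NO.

Answer: YES — reaches normal form S^6(Z) in 48 ≤ 49 steps

Working:
  start: add(add(mul(SSZ, SZ), mul(SSZ, SSZ)), mul(mul(SSZ, SSZ), mul(Z, Z)))
  [1] add(add(add(SZ, mul(SZ, SZ)), mul(SSZ, SSZ)), mul(mul(SSZ, SSZ), mul(Z, Z)))
  [2] add(add(S(add(Z, mul(SZ, SZ))), mul(SSZ, SSZ)), mul(mul(SSZ, SSZ), mul(Z, Z)))
  [3] add(S(add(add(Z, mul(SZ, SZ)), mul(SSZ, SSZ))), mul(mul(SSZ, SSZ), mul(Z, Z)))
  [4] S(add(add(add(Z, mul(SZ, SZ)), mul(SSZ, SSZ)), mul(mul(SSZ, SSZ), mul(Z, Z))))
  [5] S(add(add(mul(SZ, SZ), mul(SSZ, SSZ)), mul(mul(SSZ, SSZ), mul(Z, Z))))
  [6] S(add(add(add(SZ, mul(Z, SZ)), mul(SSZ, SSZ)), mul(mul(SSZ, SSZ), mul(Z, Z))))
  [7] S(add(add(S(add(Z, mul(Z, SZ))), mul(SSZ, SSZ)), mul(mul(SSZ, SSZ), mul(Z, Z))))
  [8] S(add(S(add(add(Z, mul(Z, SZ)), mul(SSZ, SSZ))), mul(mul(SSZ, SSZ), mul(Z, Z))))
  [9] S(S(add(add(add(Z, mul(Z, SZ)), mul(SSZ, SSZ)), mul(mul(SSZ, SSZ), mul(Z, Z)))))
  [10] S(S(add(add(mul(Z, SZ), mul(SSZ, SSZ)), mul(mul(SSZ, SSZ), mul(Z, Z)))))
  [11] S(S(add(add(Z, mul(SSZ, SSZ)), mul(mul(SSZ, SSZ), mul(Z, Z)))))
  [12] S(S(add(mul(SSZ, SSZ), mul(mul(SSZ, SSZ), mul(Z, Z)))))
  [13] S(S(add(add(SSZ, mul(SZ, SSZ)), mul(mul(SSZ, SSZ), mul(Z, Z)))))
  [14] S(S(add(S(add(SZ, mul(SZ, SSZ))), mul(mul(SSZ, SSZ), mul(Z, Z)))))
  [15] S(S(S(add(add(SZ, mul(SZ, SSZ)), mul(mul(SSZ, SSZ), mul(Z, Z))))))
  [16] S(S(S(add(S(add(Z, mul(SZ, SSZ))), mul(mul(SSZ, SSZ), mul(Z, Z))))))
  [17] S(S(S(S(add(add(Z, mul(SZ, SSZ)), mul(mul(SSZ, SSZ), mul(Z, Z)))))))
  [18] S(S(S(S(add(mul(SZ, SSZ), mul(mul(SSZ, SSZ), mul(Z, Z)))))))
  [19] S(S(S(S(add(add(SSZ, mul(Z, SSZ)), mul(mul(SSZ, SSZ), mul(Z, Z)))))))
  [20] S(S(S(S(add(S(add(SZ, mul(Z, SSZ))), mul(mul(SSZ, SSZ), mul(Z, Z)))))))
  [21] S(S(S(S(S(add(add(SZ, mul(Z, SSZ)), mul(mul(SSZ, SSZ), mul(Z, Z))))))))
  [22] S(S(S(S(S(add(S(add(Z, mul(Z, SSZ))), mul(mul(SSZ, SSZ), mul(Z, Z))))))))
  [23] S(S(S(S(S(S(add(add(Z, mul(Z, SSZ)), mul(mul(SSZ, SSZ), mul(Z, Z)))))))))
  [24] S(S(S(S(S(S(add(mul(Z, SSZ), mul(mul(SSZ, SSZ), mul(Z, Z)))))))))
  [25] S(S(S(S(S(S(add(Z, mul(mul(SSZ, SSZ), mul(Z, Z)))))))))
  [26] S(S(S(S(S(S(mul(mul(SSZ, SSZ), mul(Z, Z))))))))
  [27] S(S(S(S(S(S(mul(add(SSZ, mul(SZ, SSZ)), mul(Z, Z))))))))
  [28] S(S(S(S(S(S(mul(S(add(SZ, mul(SZ, SSZ))), mul(Z, Z))))))))
  [29] S(S(S(S(S(S(add(mul(Z, Z), mul(add(SZ, mul(SZ, SSZ)), mul(Z, Z)))))))))
  [30] S(S(S(S(S(S(add(Z, mul(add(SZ, mul(SZ, SSZ)), mul(Z, Z)))))))))
  [31] S(S(S(S(S(S(mul(add(SZ, mul(SZ, SSZ)), mul(Z, Z))))))))
  [32] S(S(S(S(S(S(mul(S(add(Z, mul(SZ, SSZ))), mul(Z, Z))))))))
  [33] S(S(S(S(S(S(add(mul(Z, Z), mul(add(Z, mul(SZ, SSZ)), mul(Z, Z)))))))))
  [34] S(S(S(S(S(S(add(Z, mul(add(Z, mul(SZ, SSZ)), mul(Z, Z)))))))))
  [35] S(S(S(S(S(S(mul(add(Z, mul(SZ, SSZ)), mul(Z, Z))))))))
  [36] S(S(S(S(S(S(mul(mul(SZ, SSZ), mul(Z, Z))))))))
  [37] S(S(S(S(S(S(mul(add(SSZ, mul(Z, SSZ)), mul(Z, Z))))))))
  [38] S(S(S(S(S(S(mul(S(add(SZ, mul(Z, SSZ))), mul(Z, Z))))))))
  [39] S(S(S(S(S(S(add(mul(Z, Z), mul(add(SZ, mul(Z, SSZ)), mul(Z, Z)))))))))
  [40] S(S(S(S(S(S(add(Z, mul(add(SZ, mul(Z, SSZ)), mul(Z, Z)))))))))
  [41] S(S(S(S(S(S(mul(add(SZ, mul(Z, SSZ)), mul(Z, Z))))))))
  [42] S(S(S(S(S(S(mul(S(add(Z, mul(Z, SSZ))), mul(Z, Z))))))))
  [43] S(S(S(S(S(S(add(mul(Z, Z), mul(add(Z, mul(Z, SSZ)), mul(Z, Z)))))))))
  [44] S(S(S(S(S(S(add(Z, mul(add(Z, mul(Z, SSZ)), mul(Z, Z)))))))))
  [45] S(S(S(S(S(S(mul(add(Z, mul(Z, SSZ)), mul(Z, Z))))))))
  [46] S(S(S(S(S(S(mul(mul(Z, SSZ), mul(Z, Z))))))))
  [47] S(S(S(S(S(S(mul(Z, mul(Z, Z))))))))
  [48] S^6(Z)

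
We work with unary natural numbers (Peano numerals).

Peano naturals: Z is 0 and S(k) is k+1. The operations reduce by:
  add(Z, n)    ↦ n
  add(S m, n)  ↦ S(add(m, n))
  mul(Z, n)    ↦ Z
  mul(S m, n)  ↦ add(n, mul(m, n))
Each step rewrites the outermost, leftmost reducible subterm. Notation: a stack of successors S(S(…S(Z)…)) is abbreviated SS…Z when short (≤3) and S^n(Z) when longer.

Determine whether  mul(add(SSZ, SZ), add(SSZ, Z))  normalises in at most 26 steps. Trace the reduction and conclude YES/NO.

Answer: YES — reaches normal form S^6(Z) in 25 ≤ 26 steps

Reduction:
  start: mul(add(SSZ, SZ), add(SSZ, Z))
  step 1: mul(S(add(SZ, SZ)), add(SSZ, Z))
  step 2: add(add(SSZ, Z), mul(add(SZ, SZ), add(SSZ, Z)))
  step 3: add(S(add(SZ, Z)), mul(add(SZ, SZ), add(SSZ, Z)))
  step 4: S(add(add(SZ, Z), mul(add(SZ, SZ), add(SSZ, Z))))
  step 5: S(add(S(add(Z, Z)), mul(add(SZ, SZ), add(SSZ, Z))))
  step 6: S(S(add(add(Z, Z), mul(add(SZ, SZ), add(SSZ, Z)))))
  step 7: S(S(add(Z, mul(add(SZ, SZ), add(SSZ, Z)))))
  step 8: S(S(mul(add(SZ, SZ), add(SSZ, Z))))
  step 9: S(S(mul(S(add(Z, SZ)), add(SSZ, Z))))
  step 10: S(S(add(add(SSZ, Z), mul(add(Z, SZ), add(SSZ, Z)))))
  step 11: S(S(add(S(add(SZ, Z)), mul(add(Z, SZ), add(SSZ, Z)))))
  step 12: S(S(S(add(add(SZ, Z), mul(add(Z, SZ), add(SSZ, Z))))))
  step 13: S(S(S(add(S(add(Z, Z)), mul(add(Z, SZ), add(SSZ, Z))))))
  step 14: S(S(S(S(add(add(Z, Z), mul(add(Z, SZ), add(SSZ, Z)))))))
  step 15: S(S(S(S(add(Z, mul(add(Z, SZ), add(SSZ, Z)))))))
  step 16: S(S(S(S(mul(add(Z, SZ), add(SSZ, Z))))))
  step 17: S(S(S(S(mul(SZ, add(SSZ, Z))))))
  step 18: S(S(S(S(add(add(SSZ, Z), mul(Z, add(SSZ, Z)))))))
  step 19: S(S(S(S(add(S(add(SZ, Z)), mul(Z, add(SSZ, Z)))))))
  step 20: S(S(S(S(S(add(add(SZ, Z), mul(Z, add(SSZ, Z))))))))
  step 21: S(S(S(S(S(add(S(add(Z, Z)), mul(Z, add(SSZ, Z))))))))
  step 22: S(S(S(S(S(S(add(add(Z, Z), mul(Z, add(SSZ, Z)))))))))
  step 23: S(S(S(S(S(S(add(Z, mul(Z, add(SSZ, Z)))))))))
  step 24: S(S(S(S(S(S(mul(Z, add(SSZ, Z))))))))
  step 25: S^6(Z)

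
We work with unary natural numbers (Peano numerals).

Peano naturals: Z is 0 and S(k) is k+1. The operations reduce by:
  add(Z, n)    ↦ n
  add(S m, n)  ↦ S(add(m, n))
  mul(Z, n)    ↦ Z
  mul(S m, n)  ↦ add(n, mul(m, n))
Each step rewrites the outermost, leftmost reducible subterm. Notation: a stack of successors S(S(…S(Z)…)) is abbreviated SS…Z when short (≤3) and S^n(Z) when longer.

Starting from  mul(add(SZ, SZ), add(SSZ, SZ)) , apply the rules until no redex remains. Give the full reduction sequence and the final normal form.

Answer: normal form = S^6(Z)  (in 19 steps)

Reduction:
  start: mul(add(SZ, SZ), add(SSZ, SZ))
  step 1: mul(S(add(Z, SZ)), add(SSZ, SZ))
  step 2: add(add(SSZ, SZ), mul(add(Z, SZ), add(SSZ, SZ)))
  step 3: add(S(add(SZ, SZ)), mul(add(Z, SZ), add(SSZ, SZ)))
  step 4: S(add(add(SZ, SZ), mul(add(Z, SZ), add(SSZ, SZ))))
  step 5: S(add(S(add(Z, SZ)), mul(add(Z, SZ), add(SSZ, SZ))))
  step 6: S(S(add(add(Z, SZ), mul(add(Z, SZ), add(SSZ, SZ)))))
  step 7: S(S(add(SZ, mul(add(Z, SZ), add(SSZ, SZ)))))
  step 8: S(S(S(add(Z, mul(add(Z, SZ), add(SSZ, SZ))))))
  step 9: S(S(S(mul(add(Z, SZ), add(SSZ, SZ)))))
  step 10: S(S(S(mul(SZ, add(SSZ, SZ)))))
  step 11: S(S(S(add(add(SSZ, SZ), mul(Z, add(SSZ, SZ))))))
  step 12: S(S(S(add(S(add(SZ, SZ)), mul(Z, add(SSZ, SZ))))))
  step 13: S(S(S(S(add(add(SZ, SZ), mul(Z, add(SSZ, SZ)))))))
  step 14: S(S(S(S(add(S(add(Z, SZ)), mul(Z, add(SSZ, SZ)))))))
  step 15: S(S(S(S(S(add(add(Z, SZ), mul(Z, add(SSZ, SZ))))))))
  step 16: S(S(S(S(S(add(SZ, mul(Z, add(SSZ, SZ))))))))
  step 17: S(S(S(S(S(S(add(Z, mul(Z, add(SSZ, SZ)))))))))
  step 18: S(S(S(S(S(S(mul(Z, add(SSZ, SZ))))))))
  step 19: S^6(Z)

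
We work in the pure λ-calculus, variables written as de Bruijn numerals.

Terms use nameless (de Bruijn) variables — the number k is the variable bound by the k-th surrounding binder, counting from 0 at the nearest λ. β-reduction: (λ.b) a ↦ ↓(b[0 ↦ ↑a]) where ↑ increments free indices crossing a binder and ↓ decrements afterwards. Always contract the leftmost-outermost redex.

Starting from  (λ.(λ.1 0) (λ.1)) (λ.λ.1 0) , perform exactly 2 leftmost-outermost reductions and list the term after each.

Answer: after 2 steps: (λ.λ.1 0) (λ.λ.λ.1 0)

Reduction:
  start: (λ.(λ.1 0) (λ.1)) (λ.λ.1 0)
  step 1: (λ.(λ.λ.1 0) 0) (λ.λ.λ.1 0)
  step 2: (λ.λ.1 0) (λ.λ.λ.1 0)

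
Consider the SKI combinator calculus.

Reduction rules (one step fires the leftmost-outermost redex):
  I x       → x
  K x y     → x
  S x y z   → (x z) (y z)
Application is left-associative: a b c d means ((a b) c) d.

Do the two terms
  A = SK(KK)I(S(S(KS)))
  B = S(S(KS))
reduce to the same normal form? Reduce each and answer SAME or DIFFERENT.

Answer: SAME — A ⇓ S(S(KS)), B ⇓ S(S(KS))

Derivation:
Term A:
  start: SK(KK)I(S(S(KS)))
  →1  KI(KKI)(S(S(KS)))
  →2  I(S(S(KS)))
  →3  S(S(KS))

Term B:
  start: S(S(KS))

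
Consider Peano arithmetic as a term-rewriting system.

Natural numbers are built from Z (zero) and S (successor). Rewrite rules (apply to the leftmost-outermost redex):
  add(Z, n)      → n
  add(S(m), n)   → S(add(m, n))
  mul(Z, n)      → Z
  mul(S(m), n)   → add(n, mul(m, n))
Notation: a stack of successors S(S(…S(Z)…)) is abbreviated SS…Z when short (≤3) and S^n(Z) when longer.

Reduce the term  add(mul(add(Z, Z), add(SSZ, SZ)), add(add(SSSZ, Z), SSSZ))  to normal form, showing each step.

Answer: normal form = S^6(Z)  (in 11 steps)

Reduction:
  start: add(mul(add(Z, Z), add(SSZ, SZ)), add(add(SSSZ, Z), SSSZ))
  [1] add(mul(Z, add(SSZ, SZ)), add(add(SSSZ, Z), SSSZ))
  [2] add(Z, add(add(SSSZ, Z), SSSZ))
  [3] add(add(SSSZ, Z), SSSZ)
  [4] add(S(add(SSZ, Z)), SSSZ)
  [5] S(add(add(SSZ, Z), SSSZ))
  [6] S(add(S(add(SZ, Z)), SSSZ))
  [7] S(S(add(add(SZ, Z), SSSZ)))
  [8] S(S(add(S(add(Z, Z)), SSSZ)))
  [9] S(S(S(add(add(Z, Z), SSSZ))))
  [10] S(S(S(add(Z, SSSZ))))
  [11] S^6(Z)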